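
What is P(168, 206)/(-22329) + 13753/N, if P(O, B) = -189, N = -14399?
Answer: -663114/700469 ≈ -0.94667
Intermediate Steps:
P(168, 206)/(-22329) + 13753/N = -189/(-22329) + 13753/(-14399) = -189*(-1/22329) + 13753*(-1/14399) = 7/827 - 809/847 = -663114/700469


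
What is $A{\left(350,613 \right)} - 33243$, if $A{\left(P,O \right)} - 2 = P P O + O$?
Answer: $75059872$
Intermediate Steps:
$A{\left(P,O \right)} = 2 + O + O P^{2}$ ($A{\left(P,O \right)} = 2 + \left(P P O + O\right) = 2 + \left(P^{2} O + O\right) = 2 + \left(O P^{2} + O\right) = 2 + \left(O + O P^{2}\right) = 2 + O + O P^{2}$)
$A{\left(350,613 \right)} - 33243 = \left(2 + 613 + 613 \cdot 350^{2}\right) - 33243 = \left(2 + 613 + 613 \cdot 122500\right) + \left(-70024 + 36781\right) = \left(2 + 613 + 75092500\right) - 33243 = 75093115 - 33243 = 75059872$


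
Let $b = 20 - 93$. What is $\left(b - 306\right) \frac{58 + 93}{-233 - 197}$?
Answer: $\frac{57229}{430} \approx 133.09$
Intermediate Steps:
$b = -73$
$\left(b - 306\right) \frac{58 + 93}{-233 - 197} = \left(-73 - 306\right) \frac{58 + 93}{-233 - 197} = - 379 \frac{151}{-430} = - 379 \cdot 151 \left(- \frac{1}{430}\right) = \left(-379\right) \left(- \frac{151}{430}\right) = \frac{57229}{430}$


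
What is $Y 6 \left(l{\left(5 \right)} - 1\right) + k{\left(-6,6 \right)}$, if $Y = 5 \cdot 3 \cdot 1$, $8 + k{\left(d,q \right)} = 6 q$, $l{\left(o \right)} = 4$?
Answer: $298$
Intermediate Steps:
$k{\left(d,q \right)} = -8 + 6 q$
$Y = 15$ ($Y = 15 \cdot 1 = 15$)
$Y 6 \left(l{\left(5 \right)} - 1\right) + k{\left(-6,6 \right)} = 15 \cdot 6 \left(4 - 1\right) + \left(-8 + 6 \cdot 6\right) = 15 \cdot 6 \cdot 3 + \left(-8 + 36\right) = 15 \cdot 18 + 28 = 270 + 28 = 298$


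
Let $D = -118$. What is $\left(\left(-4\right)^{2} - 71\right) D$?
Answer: $6490$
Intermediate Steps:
$\left(\left(-4\right)^{2} - 71\right) D = \left(\left(-4\right)^{2} - 71\right) \left(-118\right) = \left(16 - 71\right) \left(-118\right) = \left(-55\right) \left(-118\right) = 6490$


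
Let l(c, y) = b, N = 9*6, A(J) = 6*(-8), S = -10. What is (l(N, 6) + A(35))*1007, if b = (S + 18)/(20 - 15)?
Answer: -233624/5 ≈ -46725.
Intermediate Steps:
A(J) = -48
N = 54
b = 8/5 (b = (-10 + 18)/(20 - 15) = 8/5 ≈ 1.6000)
l(c, y) = 8/5
(l(N, 6) + A(35))*1007 = (8/5 - 48)*1007 = -232/5*1007 = -233624/5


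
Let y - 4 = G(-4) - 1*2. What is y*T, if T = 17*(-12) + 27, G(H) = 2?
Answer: -708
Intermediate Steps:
T = -177 (T = -204 + 27 = -177)
y = 4 (y = 4 + (2 - 1*2) = 4 + (2 - 2) = 4 + 0 = 4)
y*T = 4*(-177) = -708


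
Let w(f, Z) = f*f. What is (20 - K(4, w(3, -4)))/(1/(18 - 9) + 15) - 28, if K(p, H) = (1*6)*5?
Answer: -1949/68 ≈ -28.662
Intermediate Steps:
w(f, Z) = f²
K(p, H) = 30 (K(p, H) = 6*5 = 30)
(20 - K(4, w(3, -4)))/(1/(18 - 9) + 15) - 28 = (20 - 1*30)/(1/(18 - 9) + 15) - 28 = (20 - 30)/(1/9 + 15) - 28 = -10/(⅑ + 15) - 28 = -10/136/9 - 28 = -10*9/136 - 28 = -45/68 - 28 = -1949/68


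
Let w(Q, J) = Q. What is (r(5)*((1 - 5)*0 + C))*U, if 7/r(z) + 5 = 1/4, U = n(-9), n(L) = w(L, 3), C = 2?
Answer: 504/19 ≈ 26.526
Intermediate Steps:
n(L) = L
U = -9
r(z) = -28/19 (r(z) = 7/(-5 + 1/4) = 7/(-5 + ¼) = 7/(-19/4) = 7*(-4/19) = -28/19)
(r(5)*((1 - 5)*0 + C))*U = -28*((1 - 5)*0 + 2)/19*(-9) = -28*(-4*0 + 2)/19*(-9) = -28*(0 + 2)/19*(-9) = -28/19*2*(-9) = -56/19*(-9) = 504/19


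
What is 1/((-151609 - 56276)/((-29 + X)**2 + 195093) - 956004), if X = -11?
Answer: -196693/188039502657 ≈ -1.0460e-6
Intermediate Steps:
1/((-151609 - 56276)/((-29 + X)**2 + 195093) - 956004) = 1/((-151609 - 56276)/((-29 - 11)**2 + 195093) - 956004) = 1/(-207885/((-40)**2 + 195093) - 956004) = 1/(-207885/(1600 + 195093) - 956004) = 1/(-207885/196693 - 956004) = 1/(-188039502657/196693) = -196693/188039502657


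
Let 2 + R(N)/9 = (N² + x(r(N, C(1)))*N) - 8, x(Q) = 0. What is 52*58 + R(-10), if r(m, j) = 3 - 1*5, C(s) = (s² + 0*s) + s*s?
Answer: 3826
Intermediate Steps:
C(s) = 2*s² (C(s) = (s² + 0) + s² = s² + s² = 2*s²)
r(m, j) = -2 (r(m, j) = 3 - 5 = -2)
R(N) = -90 + 9*N² (R(N) = -18 + 9*((N² + 0*N) - 8) = -18 + 9*((N² + 0) - 8) = -18 + 9*(N² - 8) = -18 + 9*(-8 + N²) = -18 + (-72 + 9*N²) = -90 + 9*N²)
52*58 + R(-10) = 52*58 + (-90 + 9*(-10)²) = 3016 + (-90 + 9*100) = 3016 + (-90 + 900) = 3016 + 810 = 3826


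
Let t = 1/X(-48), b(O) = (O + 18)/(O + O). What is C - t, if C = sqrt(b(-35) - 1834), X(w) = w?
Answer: 1/48 + I*sqrt(8985410)/70 ≈ 0.020833 + 42.822*I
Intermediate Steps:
b(O) = (18 + O)/(2*O) (b(O) = (18 + O)/((2*O)) = (18 + O)*(1/(2*O)) = (18 + O)/(2*O))
t = -1/48 (t = 1/(-48) = -1/48 ≈ -0.020833)
C = I*sqrt(8985410)/70 (C = sqrt((1/2)*(18 - 35)/(-35) - 1834) = sqrt((1/2)*(-1/35)*(-17) - 1834) = sqrt(17/70 - 1834) = sqrt(-128363/70) = I*sqrt(8985410)/70 ≈ 42.822*I)
C - t = I*sqrt(8985410)/70 - 1*(-1/48) = I*sqrt(8985410)/70 + 1/48 = 1/48 + I*sqrt(8985410)/70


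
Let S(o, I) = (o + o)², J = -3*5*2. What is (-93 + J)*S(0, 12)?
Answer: 0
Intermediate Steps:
J = -30 (J = -15*2 = -30)
S(o, I) = 4*o² (S(o, I) = (2*o)² = 4*o²)
(-93 + J)*S(0, 12) = (-93 - 30)*(4*0²) = -492*0 = -123*0 = 0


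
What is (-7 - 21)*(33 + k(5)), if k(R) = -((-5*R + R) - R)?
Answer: -1624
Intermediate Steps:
k(R) = 5*R (k(R) = -(-4*R - R) = -(-5)*R = 5*R)
(-7 - 21)*(33 + k(5)) = (-7 - 21)*(33 + 5*5) = -28*(33 + 25) = -28*58 = -1624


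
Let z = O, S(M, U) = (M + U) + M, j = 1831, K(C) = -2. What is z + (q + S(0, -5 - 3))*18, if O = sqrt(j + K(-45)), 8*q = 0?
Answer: -144 + sqrt(1829) ≈ -101.23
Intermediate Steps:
q = 0 (q = (1/8)*0 = 0)
S(M, U) = U + 2*M
O = sqrt(1829) (O = sqrt(1831 - 2) = sqrt(1829) ≈ 42.767)
z = sqrt(1829) ≈ 42.767
z + (q + S(0, -5 - 3))*18 = sqrt(1829) + (0 + ((-5 - 3) + 2*0))*18 = sqrt(1829) + (0 + (-8 + 0))*18 = sqrt(1829) + (0 - 8)*18 = sqrt(1829) - 8*18 = sqrt(1829) - 144 = -144 + sqrt(1829)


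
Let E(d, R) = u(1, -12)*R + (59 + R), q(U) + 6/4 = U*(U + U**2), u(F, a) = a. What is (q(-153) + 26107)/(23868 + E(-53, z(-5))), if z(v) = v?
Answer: -7064125/47964 ≈ -147.28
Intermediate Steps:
q(U) = -3/2 + U*(U + U**2)
E(d, R) = 59 - 11*R (E(d, R) = -12*R + (59 + R) = 59 - 11*R)
(q(-153) + 26107)/(23868 + E(-53, z(-5))) = ((-3/2 + (-153)**2 + (-153)**3) + 26107)/(23868 + (59 - 11*(-5))) = ((-3/2 + 23409 - 3581577) + 26107)/(23868 + (59 + 55)) = (-7116339/2 + 26107)/(23868 + 114) = -7064125/2/23982 = -7064125/2*1/23982 = -7064125/47964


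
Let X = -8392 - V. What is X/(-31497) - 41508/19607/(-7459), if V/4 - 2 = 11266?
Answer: 7820343222908/4606392563661 ≈ 1.6977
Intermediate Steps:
V = 45072 (V = 8 + 4*11266 = 8 + 45064 = 45072)
X = -53464 (X = -8392 - 1*45072 = -8392 - 45072 = -53464)
X/(-31497) - 41508/19607/(-7459) = -53464/(-31497) - 41508/19607/(-7459) = -53464*(-1/31497) - 41508*1/19607*(-1/7459) = 53464/31497 - 41508/19607*(-1/7459) = 53464/31497 + 41508/146248613 = 7820343222908/4606392563661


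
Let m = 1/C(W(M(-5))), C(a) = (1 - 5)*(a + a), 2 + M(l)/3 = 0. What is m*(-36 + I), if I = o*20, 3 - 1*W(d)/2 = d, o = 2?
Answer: -1/36 ≈ -0.027778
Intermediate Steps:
M(l) = -6 (M(l) = -6 + 3*0 = -6 + 0 = -6)
W(d) = 6 - 2*d
C(a) = -8*a
I = 40 (I = 2*20 = 40)
m = -1/144 (m = 1/(-8*(6 - 2*(-6))) = 1/(-8*(6 + 12)) = 1/(-8*18) = 1/(-144) = -1/144 ≈ -0.0069444)
m*(-36 + I) = -(-36 + 40)/144 = -1/144*4 = -1/36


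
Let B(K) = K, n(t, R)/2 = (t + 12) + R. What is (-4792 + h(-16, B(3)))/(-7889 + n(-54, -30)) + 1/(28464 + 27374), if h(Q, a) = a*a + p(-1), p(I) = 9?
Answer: 266578645/448546654 ≈ 0.59432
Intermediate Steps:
n(t, R) = 24 + 2*R + 2*t (n(t, R) = 2*((t + 12) + R) = 2*((12 + t) + R) = 2*(12 + R + t) = 24 + 2*R + 2*t)
h(Q, a) = 9 + a² (h(Q, a) = a*a + 9 = a² + 9 = 9 + a²)
(-4792 + h(-16, B(3)))/(-7889 + n(-54, -30)) + 1/(28464 + 27374) = (-4792 + (9 + 3²))/(-7889 + (24 + 2*(-30) + 2*(-54))) + 1/(28464 + 27374) = (-4792 + (9 + 9))/(-7889 + (24 - 60 - 108)) + 1/55838 = (-4792 + 18)/(-7889 - 144) + 1/55838 = -4774/(-8033) + 1/55838 = -4774*(-1/8033) + 1/55838 = 4774/8033 + 1/55838 = 266578645/448546654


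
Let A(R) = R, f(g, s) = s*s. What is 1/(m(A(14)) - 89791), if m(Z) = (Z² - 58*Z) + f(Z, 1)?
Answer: -1/90406 ≈ -1.1061e-5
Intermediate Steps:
f(g, s) = s²
m(Z) = 1 + Z² - 58*Z (m(Z) = (Z² - 58*Z) + 1² = (Z² - 58*Z) + 1 = 1 + Z² - 58*Z)
1/(m(A(14)) - 89791) = 1/((1 + 14² - 58*14) - 89791) = 1/((1 + 196 - 812) - 89791) = 1/(-615 - 89791) = 1/(-90406) = -1/90406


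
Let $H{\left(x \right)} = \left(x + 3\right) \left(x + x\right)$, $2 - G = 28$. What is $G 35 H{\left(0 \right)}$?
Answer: $0$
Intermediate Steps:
$G = -26$ ($G = 2 - 28 = -26$)
$H{\left(x \right)} = 2 x \left(3 + x\right)$ ($H{\left(x \right)} = \left(3 + x\right) 2 x = 2 x \left(3 + x\right)$)
$G 35 H{\left(0 \right)} = \left(-26\right) 35 \cdot 2 \cdot 0 \left(3 + 0\right) = - 910 \cdot 2 \cdot 0 \cdot 3 = \left(-910\right) 0 = 0$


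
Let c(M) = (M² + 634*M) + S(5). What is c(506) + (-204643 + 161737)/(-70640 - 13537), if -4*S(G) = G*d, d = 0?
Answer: 16185567862/28059 ≈ 5.7684e+5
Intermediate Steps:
S(G) = 0 (S(G) = -G*0/4 = -¼*0 = 0)
c(M) = M² + 634*M (c(M) = (M² + 634*M) + 0 = M² + 634*M)
c(506) + (-204643 + 161737)/(-70640 - 13537) = 506*(634 + 506) + (-204643 + 161737)/(-70640 - 13537) = 506*1140 - 42906/(-84177) = 576840 - 42906*(-1/84177) = 576840 + 14302/28059 = 16185567862/28059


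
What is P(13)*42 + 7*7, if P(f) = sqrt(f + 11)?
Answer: 49 + 84*sqrt(6) ≈ 254.76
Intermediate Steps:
P(f) = sqrt(11 + f)
P(13)*42 + 7*7 = sqrt(11 + 13)*42 + 7*7 = sqrt(24)*42 + 49 = (2*sqrt(6))*42 + 49 = 84*sqrt(6) + 49 = 49 + 84*sqrt(6)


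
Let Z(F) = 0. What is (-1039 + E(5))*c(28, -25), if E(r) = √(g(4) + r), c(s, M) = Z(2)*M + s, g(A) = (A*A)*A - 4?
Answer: -29092 + 28*√65 ≈ -28866.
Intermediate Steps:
g(A) = -4 + A³ (g(A) = A²*A - 4 = A³ - 4 = -4 + A³)
c(s, M) = s (c(s, M) = 0*M + s = 0 + s = s)
E(r) = √(60 + r) (E(r) = √((-4 + 4³) + r) = √((-4 + 64) + r) = √(60 + r))
(-1039 + E(5))*c(28, -25) = (-1039 + √(60 + 5))*28 = (-1039 + √65)*28 = -29092 + 28*√65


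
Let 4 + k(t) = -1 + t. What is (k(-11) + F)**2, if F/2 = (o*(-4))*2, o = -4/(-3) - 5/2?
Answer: 64/9 ≈ 7.1111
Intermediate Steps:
o = -7/6 (o = -4*(-1/3) - 5*1/2 = 4/3 - 5/2 = -7/6 ≈ -1.1667)
F = 56/3 (F = 2*(-7/6*(-4)*2) = 2*((14/3)*2) = 2*(28/3) = 56/3 ≈ 18.667)
k(t) = -5 + t (k(t) = -4 + (-1 + t) = -5 + t)
(k(-11) + F)**2 = ((-5 - 11) + 56/3)**2 = (-16 + 56/3)**2 = (8/3)**2 = 64/9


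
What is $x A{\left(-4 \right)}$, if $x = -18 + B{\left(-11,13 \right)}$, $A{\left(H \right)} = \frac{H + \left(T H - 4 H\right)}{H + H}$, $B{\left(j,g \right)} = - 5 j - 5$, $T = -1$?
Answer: $-64$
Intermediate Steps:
$B{\left(j,g \right)} = -5 - 5 j$
$A{\left(H \right)} = -2$ ($A{\left(H \right)} = \frac{H - 5 H}{H + H} = \frac{H - 5 H}{2 H} = - 4 H \frac{1}{2 H} = -2$)
$x = 32$ ($x = -18 - -50 = -18 + \left(-5 + 55\right) = -18 + 50 = 32$)
$x A{\left(-4 \right)} = 32 \left(-2\right) = -64$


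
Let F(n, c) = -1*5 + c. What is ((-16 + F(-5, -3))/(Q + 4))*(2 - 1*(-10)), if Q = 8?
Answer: -24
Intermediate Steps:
F(n, c) = -5 + c
((-16 + F(-5, -3))/(Q + 4))*(2 - 1*(-10)) = ((-16 + (-5 - 3))/(8 + 4))*(2 - 1*(-10)) = ((-16 - 8)/12)*(2 + 10) = -24*1/12*12 = -2*12 = -24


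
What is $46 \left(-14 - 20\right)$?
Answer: $-1564$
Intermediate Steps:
$46 \left(-14 - 20\right) = 46 \left(-34\right) = -1564$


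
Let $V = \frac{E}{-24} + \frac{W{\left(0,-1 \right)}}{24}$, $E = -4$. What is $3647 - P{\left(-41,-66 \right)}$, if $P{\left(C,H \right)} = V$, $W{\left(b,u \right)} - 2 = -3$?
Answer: $\frac{29175}{8} \approx 3646.9$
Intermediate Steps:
$W{\left(b,u \right)} = -1$ ($W{\left(b,u \right)} = 2 - 3 = -1$)
$V = \frac{1}{8}$ ($V = - \frac{4}{-24} - \frac{1}{24} = \left(-4\right) \left(- \frac{1}{24}\right) - \frac{1}{24} = \frac{1}{6} - \frac{1}{24} = \frac{1}{8} \approx 0.125$)
$P{\left(C,H \right)} = \frac{1}{8}$
$3647 - P{\left(-41,-66 \right)} = 3647 - \frac{1}{8} = \frac{29175}{8}$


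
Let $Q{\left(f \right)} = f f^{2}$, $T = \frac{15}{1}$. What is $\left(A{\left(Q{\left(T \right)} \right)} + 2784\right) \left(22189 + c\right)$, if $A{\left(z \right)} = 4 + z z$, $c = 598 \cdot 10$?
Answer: $320941050797$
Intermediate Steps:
$T = 15$ ($T = 15 \cdot 1 = 15$)
$c = 5980$
$Q{\left(f \right)} = f^{3}$
$A{\left(z \right)} = 4 + z^{2}$
$\left(A{\left(Q{\left(T \right)} \right)} + 2784\right) \left(22189 + c\right) = \left(\left(4 + \left(15^{3}\right)^{2}\right) + 2784\right) \left(22189 + 5980\right) = \left(\left(4 + 3375^{2}\right) + 2784\right) 28169 = \left(\left(4 + 11390625\right) + 2784\right) 28169 = \left(11390629 + 2784\right) 28169 = 11393413 \cdot 28169 = 320941050797$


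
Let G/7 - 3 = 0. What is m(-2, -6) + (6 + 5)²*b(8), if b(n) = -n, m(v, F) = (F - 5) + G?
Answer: -958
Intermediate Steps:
G = 21 (G = 21 + 7*0 = 21 + 0 = 21)
m(v, F) = 16 + F (m(v, F) = (F - 5) + 21 = (-5 + F) + 21 = 16 + F)
m(-2, -6) + (6 + 5)²*b(8) = (16 - 6) + (6 + 5)²*(-1*8) = 10 + 11²*(-8) = 10 + 121*(-8) = 10 - 968 = -958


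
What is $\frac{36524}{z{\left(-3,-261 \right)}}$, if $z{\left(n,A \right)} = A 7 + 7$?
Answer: $- \frac{9131}{455} \approx -20.068$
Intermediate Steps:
$z{\left(n,A \right)} = 7 + 7 A$ ($z{\left(n,A \right)} = 7 A + 7 = 7 + 7 A$)
$\frac{36524}{z{\left(-3,-261 \right)}} = \frac{36524}{7 + 7 \left(-261\right)} = \frac{36524}{7 - 1827} = \frac{36524}{-1820} = 36524 \left(- \frac{1}{1820}\right) = - \frac{9131}{455}$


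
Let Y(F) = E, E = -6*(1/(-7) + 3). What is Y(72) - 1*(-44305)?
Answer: 310015/7 ≈ 44288.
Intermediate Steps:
E = -120/7 (E = -6*(1*(-⅐) + 3) = -6*(-⅐ + 3) = -6*20/7 = -120/7 ≈ -17.143)
Y(F) = -120/7
Y(72) - 1*(-44305) = -120/7 - 1*(-44305) = -120/7 + 44305 = 310015/7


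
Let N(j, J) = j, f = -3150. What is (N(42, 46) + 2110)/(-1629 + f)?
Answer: -2152/4779 ≈ -0.45030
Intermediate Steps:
(N(42, 46) + 2110)/(-1629 + f) = (42 + 2110)/(-1629 - 3150) = 2152/(-4779) = 2152*(-1/4779) = -2152/4779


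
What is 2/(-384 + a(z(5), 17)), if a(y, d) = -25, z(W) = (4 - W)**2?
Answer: -2/409 ≈ -0.0048900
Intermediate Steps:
2/(-384 + a(z(5), 17)) = 2/(-384 - 25) = 2/(-409) = -1/409*2 = -2/409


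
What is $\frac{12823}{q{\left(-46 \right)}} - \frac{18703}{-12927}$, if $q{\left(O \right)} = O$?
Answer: $- \frac{164902583}{594642} \approx -277.31$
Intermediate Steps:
$\frac{12823}{q{\left(-46 \right)}} - \frac{18703}{-12927} = \frac{12823}{-46} - \frac{18703}{-12927} = 12823 \left(- \frac{1}{46}\right) - - \frac{18703}{12927} = - \frac{12823}{46} + \frac{18703}{12927} = - \frac{164902583}{594642}$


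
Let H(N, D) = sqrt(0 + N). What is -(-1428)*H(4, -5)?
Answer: 2856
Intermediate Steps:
H(N, D) = sqrt(N)
-(-1428)*H(4, -5) = -(-1428)*sqrt(4) = -(-1428)*2 = -357*(-8) = 2856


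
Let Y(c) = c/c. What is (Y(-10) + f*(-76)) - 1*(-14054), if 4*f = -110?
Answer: 16145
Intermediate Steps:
f = -55/2 (f = (¼)*(-110) = -55/2 ≈ -27.500)
Y(c) = 1
(Y(-10) + f*(-76)) - 1*(-14054) = (1 - 55/2*(-76)) - 1*(-14054) = (1 + 2090) + 14054 = 2091 + 14054 = 16145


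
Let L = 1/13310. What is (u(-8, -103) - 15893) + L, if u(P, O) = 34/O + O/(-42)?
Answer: -228745449286/14394765 ≈ -15891.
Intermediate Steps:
u(P, O) = 34/O - O/42 (u(P, O) = 34/O + O*(-1/42) = 34/O - O/42)
L = 1/13310 ≈ 7.5131e-5
(u(-8, -103) - 15893) + L = ((34/(-103) - 1/42*(-103)) - 15893) + 1/13310 = ((34*(-1/103) + 103/42) - 15893) + 1/13310 = ((-34/103 + 103/42) - 15893) + 1/13310 = (9181/4326 - 15893) + 1/13310 = -68743937/4326 + 1/13310 = -228745449286/14394765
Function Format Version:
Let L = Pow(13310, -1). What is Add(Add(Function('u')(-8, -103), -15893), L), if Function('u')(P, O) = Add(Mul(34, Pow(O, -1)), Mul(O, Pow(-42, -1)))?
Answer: Rational(-228745449286, 14394765) ≈ -15891.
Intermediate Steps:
Function('u')(P, O) = Add(Mul(34, Pow(O, -1)), Mul(Rational(-1, 42), O)) (Function('u')(P, O) = Add(Mul(34, Pow(O, -1)), Mul(O, Rational(-1, 42))) = Add(Mul(34, Pow(O, -1)), Mul(Rational(-1, 42), O)))
L = Rational(1, 13310) ≈ 7.5131e-5
Add(Add(Function('u')(-8, -103), -15893), L) = Add(Add(Add(Mul(34, Pow(-103, -1)), Mul(Rational(-1, 42), -103)), -15893), Rational(1, 13310)) = Add(Add(Add(Mul(34, Rational(-1, 103)), Rational(103, 42)), -15893), Rational(1, 13310)) = Add(Add(Add(Rational(-34, 103), Rational(103, 42)), -15893), Rational(1, 13310)) = Add(Add(Rational(9181, 4326), -15893), Rational(1, 13310)) = Add(Rational(-68743937, 4326), Rational(1, 13310)) = Rational(-228745449286, 14394765)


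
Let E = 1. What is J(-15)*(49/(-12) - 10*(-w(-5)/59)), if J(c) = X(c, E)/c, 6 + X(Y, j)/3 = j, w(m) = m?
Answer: -3491/708 ≈ -4.9308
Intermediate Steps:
X(Y, j) = -18 + 3*j
J(c) = -15/c (J(c) = (-18 + 3*1)/c = (-18 + 3)/c = -15/c)
J(-15)*(49/(-12) - 10*(-w(-5)/59)) = (-15/(-15))*(49/(-12) - 10/((-59/(-5)))) = (-15*(-1/15))*(49*(-1/12) - 10/((-59*(-⅕)))) = 1*(-49/12 - 10/59/5) = 1*(-49/12 - 10*5/59) = 1*(-49/12 - 50/59) = 1*(-3491/708) = -3491/708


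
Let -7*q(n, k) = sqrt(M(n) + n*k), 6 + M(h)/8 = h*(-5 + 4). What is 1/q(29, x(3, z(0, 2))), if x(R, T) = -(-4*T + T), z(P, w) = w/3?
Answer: 7*I*sqrt(222)/222 ≈ 0.46981*I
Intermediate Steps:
z(P, w) = w/3 (z(P, w) = w*(1/3) = w/3)
x(R, T) = 3*T (x(R, T) = -(-3)*T = 3*T)
M(h) = -48 - 8*h (M(h) = -48 + 8*(h*(-5 + 4)) = -48 + 8*(h*(-1)) = -48 + 8*(-h) = -48 - 8*h)
q(n, k) = -sqrt(-48 - 8*n + k*n)/7 (q(n, k) = -sqrt((-48 - 8*n) + n*k)/7 = -sqrt((-48 - 8*n) + k*n)/7 = -sqrt(-48 - 8*n + k*n)/7)
1/q(29, x(3, z(0, 2))) = 1/(-sqrt(-48 - 8*29 + (3*((1/3)*2))*29)/7) = 1/(-sqrt(-48 - 232 + (3*(2/3))*29)/7) = 1/(-sqrt(-48 - 232 + 2*29)/7) = 1/(-sqrt(-48 - 232 + 58)/7) = 1/(-I*sqrt(222)/7) = 7*I*sqrt(222)/222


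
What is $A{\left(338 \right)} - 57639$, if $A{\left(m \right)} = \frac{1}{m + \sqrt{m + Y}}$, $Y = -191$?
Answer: $- \frac{6576436645}{114097} - \frac{7 \sqrt{3}}{114097} \approx -57639.0$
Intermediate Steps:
$A{\left(m \right)} = \frac{1}{m + \sqrt{-191 + m}}$ ($A{\left(m \right)} = \frac{1}{m + \sqrt{m - 191}} = \frac{1}{m + \sqrt{-191 + m}}$)
$A{\left(338 \right)} - 57639 = \frac{1}{338 + \sqrt{-191 + 338}} - 57639 = \frac{1}{338 + \sqrt{147}} - 57639 = \frac{1}{338 + 7 \sqrt{3}} - 57639 = -57639 + \frac{1}{338 + 7 \sqrt{3}}$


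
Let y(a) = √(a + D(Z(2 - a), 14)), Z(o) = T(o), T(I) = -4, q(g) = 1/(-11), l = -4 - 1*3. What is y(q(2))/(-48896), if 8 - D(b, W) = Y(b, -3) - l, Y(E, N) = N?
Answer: -√473/537856 ≈ -4.0436e-5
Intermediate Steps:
l = -7 (l = -4 - 3 = -7)
q(g) = -1/11
Z(o) = -4
D(b, W) = 4 (D(b, W) = 8 - (-3 - 1*(-7)) = 8 - (-3 + 7) = 8 - 1*4 = 8 - 4 = 4)
y(a) = √(4 + a) (y(a) = √(a + 4) = √(4 + a))
y(q(2))/(-48896) = √(4 - 1/11)/(-48896) = √(43/11)*(-1/48896) = (√473/11)*(-1/48896) = -√473/537856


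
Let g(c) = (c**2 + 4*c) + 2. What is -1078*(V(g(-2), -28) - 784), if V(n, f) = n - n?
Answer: 845152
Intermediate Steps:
g(c) = 2 + c**2 + 4*c
V(n, f) = 0
-1078*(V(g(-2), -28) - 784) = -1078*(0 - 784) = -1078*(-784) = 845152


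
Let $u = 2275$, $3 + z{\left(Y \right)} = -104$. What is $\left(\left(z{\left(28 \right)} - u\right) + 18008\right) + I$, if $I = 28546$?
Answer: $44172$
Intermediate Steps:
$z{\left(Y \right)} = -107$ ($z{\left(Y \right)} = -3 - 104 = -107$)
$\left(\left(z{\left(28 \right)} - u\right) + 18008\right) + I = \left(\left(-107 - 2275\right) + 18008\right) + 28546 = \left(-2382 + 18008\right) + 28546 = 15626 + 28546 = 44172$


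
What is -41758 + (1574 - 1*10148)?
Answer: -50332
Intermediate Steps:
-41758 + (1574 - 1*10148) = -41758 + (1574 - 10148) = -41758 - 8574 = -50332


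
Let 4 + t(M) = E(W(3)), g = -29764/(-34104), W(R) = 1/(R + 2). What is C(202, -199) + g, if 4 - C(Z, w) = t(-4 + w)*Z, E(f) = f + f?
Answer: 4458323/6090 ≈ 732.07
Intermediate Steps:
W(R) = 1/(2 + R)
g = 1063/1218 (g = -29764*(-1/34104) = 1063/1218 ≈ 0.87274)
E(f) = 2*f
t(M) = -18/5 (t(M) = -4 + 2/(2 + 3) = -4 + 2/5 = -4 + 2*(⅕) = -4 + ⅖ = -18/5)
C(Z, w) = 4 + 18*Z/5 (C(Z, w) = 4 - (-18)*Z/5 = 4 + 18*Z/5)
C(202, -199) + g = (4 + (18/5)*202) + 1063/1218 = (4 + 3636/5) + 1063/1218 = 3656/5 + 1063/1218 = 4458323/6090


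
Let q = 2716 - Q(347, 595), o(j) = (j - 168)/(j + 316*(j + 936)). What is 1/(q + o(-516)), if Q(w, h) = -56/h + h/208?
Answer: 194780560/528484140713 ≈ 0.00036856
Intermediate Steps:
o(j) = (-168 + j)/(295776 + 317*j) (o(j) = (-168 + j)/(j + 316*(936 + j)) = (-168 + j)/(j + (295776 + 316*j)) = (-168 + j)/(295776 + 317*j))
Q(w, h) = -56/h + h/208 (Q(w, h) = -56/h + h*(1/208) = -56/h + h/208)
q = 47969969/17680 (q = 2716 - (-56/595 + (1/208)*595) = 2716 - (-56*1/595 + 595/208) = 2716 - (-8/85 + 595/208) = 2716 - 1*48911/17680 = 2716 - 48911/17680 = 47969969/17680 ≈ 2713.2)
1/(q + o(-516)) = 1/(47969969/17680 + (-168 - 516)/(295776 + 317*(-516))) = 1/(47969969/17680 - 684/(295776 - 163572)) = 1/(47969969/17680 - 684/132204) = 1/(47969969/17680 + (1/132204)*(-684)) = 1/(47969969/17680 - 57/11017) = 1/(528484140713/194780560) = 194780560/528484140713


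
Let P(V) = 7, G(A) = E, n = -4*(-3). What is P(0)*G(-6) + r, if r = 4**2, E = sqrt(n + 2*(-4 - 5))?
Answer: 16 + 7*I*sqrt(6) ≈ 16.0 + 17.146*I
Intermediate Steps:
n = 12
E = I*sqrt(6) (E = sqrt(12 + 2*(-4 - 5)) = sqrt(12 + 2*(-9)) = sqrt(12 - 18) = sqrt(-6) = I*sqrt(6) ≈ 2.4495*I)
r = 16
G(A) = I*sqrt(6)
P(0)*G(-6) + r = 7*(I*sqrt(6)) + 16 = 7*I*sqrt(6) + 16 = 16 + 7*I*sqrt(6)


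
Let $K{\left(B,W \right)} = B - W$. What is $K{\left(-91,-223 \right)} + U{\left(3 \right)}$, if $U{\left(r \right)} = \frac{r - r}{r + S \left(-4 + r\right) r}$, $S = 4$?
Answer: $132$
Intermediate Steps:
$U{\left(r \right)} = 0$ ($U{\left(r \right)} = \frac{r - r}{r + 4 \left(-4 + r\right) r} = \frac{0}{r + \left(-16 + 4 r\right) r} = \frac{0}{r + r \left(-16 + 4 r\right)} = 0$)
$K{\left(-91,-223 \right)} + U{\left(3 \right)} = \left(-91 - -223\right) + 0 = \left(-91 + 223\right) + 0 = 132 + 0 = 132$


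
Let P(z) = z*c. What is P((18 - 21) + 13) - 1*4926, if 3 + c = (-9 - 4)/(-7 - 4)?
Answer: -54386/11 ≈ -4944.2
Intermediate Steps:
c = -20/11 (c = -3 + (-9 - 4)/(-7 - 4) = -3 - 13/(-11) = -3 - 13*(-1/11) = -3 + 13/11 = -20/11 ≈ -1.8182)
P(z) = -20*z/11 (P(z) = z*(-20/11) = -20*z/11)
P((18 - 21) + 13) - 1*4926 = -20*((18 - 21) + 13)/11 - 1*4926 = -20*(-3 + 13)/11 - 4926 = -20/11*10 - 4926 = -200/11 - 4926 = -54386/11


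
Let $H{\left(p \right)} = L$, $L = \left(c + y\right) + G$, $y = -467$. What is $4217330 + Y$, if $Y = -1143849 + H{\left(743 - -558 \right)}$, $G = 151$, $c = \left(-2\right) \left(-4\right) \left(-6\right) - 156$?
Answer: $3072961$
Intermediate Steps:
$c = -204$ ($c = 8 \left(-6\right) - 156 = -48 - 156 = -204$)
$L = -520$ ($L = \left(-204 - 467\right) + 151 = -671 + 151 = -520$)
$H{\left(p \right)} = -520$
$Y = -1144369$ ($Y = -1143849 - 520 = -1144369$)
$4217330 + Y = 4217330 - 1144369 = 3072961$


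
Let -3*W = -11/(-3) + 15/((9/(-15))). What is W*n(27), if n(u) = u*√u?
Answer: 576*√3 ≈ 997.66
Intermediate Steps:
W = 64/9 (W = -(-11/(-3) + 15/((9/(-15))))/3 = -(-11*(-⅓) + 15/((9*(-1/15))))/3 = -(11/3 + 15/(-⅗))/3 = -(11/3 + 15*(-5/3))/3 = -(11/3 - 25)/3 = -⅓*(-64/3) = 64/9 ≈ 7.1111)
n(u) = u^(3/2)
W*n(27) = 64*27^(3/2)/9 = 64*(81*√3)/9 = 576*√3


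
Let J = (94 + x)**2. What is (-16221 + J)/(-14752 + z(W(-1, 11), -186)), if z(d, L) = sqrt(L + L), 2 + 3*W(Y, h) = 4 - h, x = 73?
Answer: -43031584/54405469 - 5834*I*sqrt(93)/54405469 ≈ -0.79094 - 0.0010341*I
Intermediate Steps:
W(Y, h) = 2/3 - h/3 (W(Y, h) = -2/3 + (4 - h)/3 = -2/3 + (4/3 - h/3) = 2/3 - h/3)
J = 27889 (J = (94 + 73)**2 = 167**2 = 27889)
z(d, L) = sqrt(2)*sqrt(L) (z(d, L) = sqrt(2*L) = sqrt(2)*sqrt(L))
(-16221 + J)/(-14752 + z(W(-1, 11), -186)) = (-16221 + 27889)/(-14752 + sqrt(2)*sqrt(-186)) = 11668/(-14752 + sqrt(2)*(I*sqrt(186))) = 11668/(-14752 + 2*I*sqrt(93))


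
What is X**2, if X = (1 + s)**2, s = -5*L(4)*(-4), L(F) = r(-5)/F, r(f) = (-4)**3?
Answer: 10355301121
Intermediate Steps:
r(f) = -64
L(F) = -64/F
s = -320 (s = -(-320)/4*(-4) = -5*(-16)*(-4) = 80*(-4) = -320)
X = 101761 (X = (1 - 320)**2 = (-319)**2 = 101761)
X**2 = 101761**2 = 10355301121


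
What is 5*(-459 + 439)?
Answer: -100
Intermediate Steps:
5*(-459 + 439) = 5*(-20) = -100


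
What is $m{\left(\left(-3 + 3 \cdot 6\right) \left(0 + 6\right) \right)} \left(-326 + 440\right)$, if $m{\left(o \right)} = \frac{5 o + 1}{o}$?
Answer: $\frac{8569}{15} \approx 571.27$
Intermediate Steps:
$m{\left(o \right)} = \frac{1 + 5 o}{o}$
$m{\left(\left(-3 + 3 \cdot 6\right) \left(0 + 6\right) \right)} \left(-326 + 440\right) = \left(5 + \frac{1}{\left(-3 + 3 \cdot 6\right) \left(0 + 6\right)}\right) \left(-326 + 440\right) = \left(5 + \frac{1}{\left(-3 + 18\right) 6}\right) 114 = \left(5 + \frac{1}{15 \cdot 6}\right) 114 = \left(5 + \frac{1}{90}\right) 114 = \frac{451}{90} \cdot 114 = \frac{8569}{15}$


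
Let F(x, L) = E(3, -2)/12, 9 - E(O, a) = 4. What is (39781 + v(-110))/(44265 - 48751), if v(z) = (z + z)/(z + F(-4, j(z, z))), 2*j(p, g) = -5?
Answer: -10462931/1179818 ≈ -8.8683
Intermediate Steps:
j(p, g) = -5/2 (j(p, g) = (½)*(-5) = -5/2)
E(O, a) = 5 (E(O, a) = 9 - 1*4 = 9 - 4 = 5)
F(x, L) = 5/12
v(z) = 2*z/(5/12 + z) (v(z) = (z + z)/(z + 5/12) = (2*z)/(5/12 + z) = 2*z/(5/12 + z))
(39781 + v(-110))/(44265 - 48751) = (39781 + 24*(-110)/(5 + 12*(-110)))/(44265 - 48751) = (39781 + 24*(-110)/(5 - 1320))/(-4486) = (39781 + 24*(-110)/(-1315))*(-1/4486) = (39781 + 24*(-110)*(-1/1315))*(-1/4486) = (39781 + 528/263)*(-1/4486) = (10462931/263)*(-1/4486) = -10462931/1179818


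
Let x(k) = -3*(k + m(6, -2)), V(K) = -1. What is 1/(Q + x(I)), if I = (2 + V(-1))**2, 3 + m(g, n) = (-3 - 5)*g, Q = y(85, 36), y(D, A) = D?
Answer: 1/235 ≈ 0.0042553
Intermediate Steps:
Q = 85
m(g, n) = -3 - 8*g (m(g, n) = -3 + (-3 - 5)*g = -3 - 8*g)
I = 1 (I = (2 - 1)**2 = 1**2 = 1)
x(k) = 153 - 3*k (x(k) = -3*(k + (-3 - 8*6)) = -3*(k + (-3 - 48)) = -3*(k - 51) = -3*(-51 + k) = 153 - 3*k)
1/(Q + x(I)) = 1/(85 + (153 - 3*1)) = 1/(85 + (153 - 3)) = 1/(85 + 150) = 1/235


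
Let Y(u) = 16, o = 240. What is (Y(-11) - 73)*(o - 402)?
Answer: 9234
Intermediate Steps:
(Y(-11) - 73)*(o - 402) = (16 - 73)*(240 - 402) = -57*(-162) = 9234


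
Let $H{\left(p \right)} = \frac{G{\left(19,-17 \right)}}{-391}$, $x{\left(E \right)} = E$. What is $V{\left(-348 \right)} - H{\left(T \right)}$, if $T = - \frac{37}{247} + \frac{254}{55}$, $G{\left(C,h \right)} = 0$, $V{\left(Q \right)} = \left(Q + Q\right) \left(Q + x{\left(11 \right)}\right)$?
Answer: $234552$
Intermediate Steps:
$V{\left(Q \right)} = 2 Q \left(11 + Q\right)$ ($V{\left(Q \right)} = \left(Q + Q\right) \left(Q + 11\right) = 2 Q \left(11 + Q\right)$)
$T = \frac{60703}{13585}$ ($T = \left(-37\right) \frac{1}{247} + 254 \cdot \frac{1}{55} = - \frac{37}{247} + \frac{254}{55} = \frac{60703}{13585} \approx 4.4684$)
$H{\left(p \right)} = 0$ ($H{\left(p \right)} = \frac{0}{-391} = 0 \left(- \frac{1}{391}\right) = 0$)
$V{\left(-348 \right)} - H{\left(T \right)} = 2 \left(-348\right) \left(11 - 348\right) - 0 = 2 \left(-348\right) \left(-337\right) + 0 = 234552 + 0 = 234552$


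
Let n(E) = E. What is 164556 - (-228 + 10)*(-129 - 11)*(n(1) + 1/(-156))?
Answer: 5235034/39 ≈ 1.3423e+5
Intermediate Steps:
164556 - (-228 + 10)*(-129 - 11)*(n(1) + 1/(-156)) = 164556 - (-228 + 10)*(-129 - 11)*(1 + 1/(-156)) = 164556 - (-218)*(-140*(1 - 1/156)) = 164556 - (-218)*(-140*155/156) = 164556 - (-218)*(-5425)/39 = 164556 - 1*1182650/39 = 164556 - 1182650/39 = 5235034/39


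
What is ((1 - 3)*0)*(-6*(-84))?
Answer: 0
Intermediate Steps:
((1 - 3)*0)*(-6*(-84)) = -2*0*504 = 0*504 = 0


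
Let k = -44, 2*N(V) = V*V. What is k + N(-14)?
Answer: 54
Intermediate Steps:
N(V) = V²/2 (N(V) = (V*V)/2 = V²/2)
k + N(-14) = -44 + (½)*(-14)² = -44 + (½)*196 = -44 + 98 = 54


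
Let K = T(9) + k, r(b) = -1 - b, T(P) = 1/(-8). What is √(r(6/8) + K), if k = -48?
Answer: I*√798/4 ≈ 7.0622*I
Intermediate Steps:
T(P) = -⅛
K = -385/8 (K = -⅛ - 48 = -385/8 ≈ -48.125)
√(r(6/8) + K) = √((-1 - 6/8) - 385/8) = √((-1 - 1*¾) - 385/8) = √((-1 - ¾) - 385/8) = √(-7/4 - 385/8) = √(-399/8) = I*√798/4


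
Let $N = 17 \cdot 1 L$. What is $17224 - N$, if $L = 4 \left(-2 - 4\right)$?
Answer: $17632$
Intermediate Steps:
$L = -24$ ($L = 4 \left(-6\right) = -24$)
$N = -408$ ($N = 17 \cdot 1 \left(-24\right) = 17 \left(-24\right) = -408$)
$17224 - N = 17224 - -408 = 17224 + 408 = 17632$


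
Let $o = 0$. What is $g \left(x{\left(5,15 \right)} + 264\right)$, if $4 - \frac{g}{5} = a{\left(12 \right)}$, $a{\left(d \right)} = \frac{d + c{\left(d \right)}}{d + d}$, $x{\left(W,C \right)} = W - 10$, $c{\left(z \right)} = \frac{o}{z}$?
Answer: $\frac{9065}{2} \approx 4532.5$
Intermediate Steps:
$c{\left(z \right)} = 0$ ($c{\left(z \right)} = \frac{0}{z} = 0$)
$x{\left(W,C \right)} = -10 + W$ ($x{\left(W,C \right)} = W - 10 = -10 + W$)
$a{\left(d \right)} = \frac{1}{2}$ ($a{\left(d \right)} = \frac{d + 0}{d + d} = \frac{d}{2 d} = d \frac{1}{2 d} = \frac{1}{2}$)
$g = \frac{35}{2}$ ($g = 20 - \frac{5}{2} = \frac{35}{2} \approx 17.5$)
$g \left(x{\left(5,15 \right)} + 264\right) = \frac{35 \left(\left(-10 + 5\right) + 264\right)}{2} = \frac{35 \left(-5 + 264\right)}{2} = \frac{35}{2} \cdot 259 = \frac{9065}{2}$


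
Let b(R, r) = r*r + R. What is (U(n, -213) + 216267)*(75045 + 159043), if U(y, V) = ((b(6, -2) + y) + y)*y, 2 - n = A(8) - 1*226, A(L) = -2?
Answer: 75930422296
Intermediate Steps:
b(R, r) = R + r² (b(R, r) = r² + R = R + r²)
n = 230 (n = 2 - (-2 - 1*226) = 2 - (-2 - 226) = 2 - 1*(-228) = 2 + 228 = 230)
U(y, V) = y*(10 + 2*y) (U(y, V) = (((6 + (-2)²) + y) + y)*y = (((6 + 4) + y) + y)*y = ((10 + y) + y)*y = (10 + 2*y)*y = y*(10 + 2*y))
(U(n, -213) + 216267)*(75045 + 159043) = (2*230*(5 + 230) + 216267)*(75045 + 159043) = (2*230*235 + 216267)*234088 = (108100 + 216267)*234088 = 324367*234088 = 75930422296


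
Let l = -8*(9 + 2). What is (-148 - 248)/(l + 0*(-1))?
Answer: 9/2 ≈ 4.5000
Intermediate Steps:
l = -88 (l = -8*11 = -88)
(-148 - 248)/(l + 0*(-1)) = (-148 - 248)/(-88 + 0*(-1)) = -396/(-88 + 0) = -396/(-88) = -396*(-1/88) = 9/2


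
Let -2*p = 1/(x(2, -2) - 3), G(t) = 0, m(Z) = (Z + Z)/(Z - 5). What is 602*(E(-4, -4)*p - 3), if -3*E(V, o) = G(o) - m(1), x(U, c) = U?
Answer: -11137/6 ≈ -1856.2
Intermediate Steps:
m(Z) = 2*Z/(-5 + Z) (m(Z) = (2*Z)/(-5 + Z) = 2*Z/(-5 + Z))
E(V, o) = -⅙ (E(V, o) = -(0 - 2/(-5 + 1))/3 = -(0 - 2/(-4))/3 = -(0 - 2*(-1)/4)/3 = -(0 - 1*(-½))/3 = -(0 + ½)/3 = -⅓*½ = -⅙)
p = ½ (p = -1/(2*(2 - 3)) = -½/(-1) = -½*(-1) = ½ ≈ 0.50000)
602*(E(-4, -4)*p - 3) = 602*(-⅙*½ - 3) = 602*(-1/12 - 3) = 602*(-37/12) = -11137/6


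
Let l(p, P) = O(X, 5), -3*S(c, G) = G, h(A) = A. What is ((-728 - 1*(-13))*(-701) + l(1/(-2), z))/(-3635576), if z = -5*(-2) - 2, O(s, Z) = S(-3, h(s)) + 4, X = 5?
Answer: -375913/2726682 ≈ -0.13786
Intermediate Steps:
S(c, G) = -G/3
O(s, Z) = 4 - s/3 (O(s, Z) = -s/3 + 4 = 4 - s/3)
z = 8 (z = 10 - 2 = 8)
l(p, P) = 7/3 (l(p, P) = 4 - 1/3*5 = 4 - 5/3 = 7/3)
((-728 - 1*(-13))*(-701) + l(1/(-2), z))/(-3635576) = ((-728 - 1*(-13))*(-701) + 7/3)/(-3635576) = ((-728 + 13)*(-701) + 7/3)*(-1/3635576) = (-715*(-701) + 7/3)*(-1/3635576) = (501215 + 7/3)*(-1/3635576) = (1503652/3)*(-1/3635576) = -375913/2726682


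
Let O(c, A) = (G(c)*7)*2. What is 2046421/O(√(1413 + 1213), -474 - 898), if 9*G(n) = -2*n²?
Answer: -1416753/5656 ≈ -250.49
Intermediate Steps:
G(n) = -2*n²/9 (G(n) = (-2*n²)/9 = -2*n²/9)
O(c, A) = -28*c²/9 (O(c, A) = (-2*c²/9*7)*2 = -14*c²/9*2 = -28*c²/9)
2046421/O(√(1413 + 1213), -474 - 898) = 2046421/((-28*(√(1413 + 1213))²/9)) = 2046421/((-28*(√2626)²/9)) = 2046421/((-28/9*2626)) = 2046421/(-73528/9) = 2046421*(-9/73528) = -1416753/5656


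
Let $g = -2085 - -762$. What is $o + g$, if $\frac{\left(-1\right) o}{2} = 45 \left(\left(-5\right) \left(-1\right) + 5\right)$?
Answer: $-2223$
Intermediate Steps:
$g = -1323$ ($g = -2085 + 762 = -1323$)
$o = -900$ ($o = - 2 \cdot 45 \left(\left(-5\right) \left(-1\right) + 5\right) = - 2 \cdot 45 \left(5 + 5\right) = - 2 \cdot 45 \cdot 10 = \left(-2\right) 450 = -900$)
$o + g = -900 - 1323 = -2223$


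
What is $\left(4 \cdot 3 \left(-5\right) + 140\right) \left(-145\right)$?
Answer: $-11600$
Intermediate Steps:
$\left(4 \cdot 3 \left(-5\right) + 140\right) \left(-145\right) = \left(12 \left(-5\right) + 140\right) \left(-145\right) = \left(-60 + 140\right) \left(-145\right) = 80 \left(-145\right) = -11600$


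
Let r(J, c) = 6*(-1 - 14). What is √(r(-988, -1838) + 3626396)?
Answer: √3626306 ≈ 1904.3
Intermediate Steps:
r(J, c) = -90 (r(J, c) = 6*(-15) = -90)
√(r(-988, -1838) + 3626396) = √(-90 + 3626396) = √3626306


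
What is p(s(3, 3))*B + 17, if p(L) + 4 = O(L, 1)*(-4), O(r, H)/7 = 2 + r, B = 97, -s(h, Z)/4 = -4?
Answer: -49259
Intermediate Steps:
s(h, Z) = 16 (s(h, Z) = -4*(-4) = 16)
O(r, H) = 14 + 7*r (O(r, H) = 7*(2 + r) = 14 + 7*r)
p(L) = -60 - 28*L (p(L) = -4 + (14 + 7*L)*(-4) = -4 + (-56 - 28*L) = -60 - 28*L)
p(s(3, 3))*B + 17 = (-60 - 28*16)*97 + 17 = (-60 - 448)*97 + 17 = -508*97 + 17 = -49276 + 17 = -49259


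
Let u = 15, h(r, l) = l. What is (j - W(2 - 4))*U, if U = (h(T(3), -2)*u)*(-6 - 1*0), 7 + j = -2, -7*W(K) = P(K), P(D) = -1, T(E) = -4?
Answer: -11520/7 ≈ -1645.7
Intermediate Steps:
W(K) = 1/7 (W(K) = -1/7*(-1) = 1/7)
j = -9 (j = -7 - 2 = -9)
U = 180 (U = (-2*15)*(-6 - 1*0) = -30*(-6 + 0) = -30*(-6) = 180)
(j - W(2 - 4))*U = (-9 - 1*1/7)*180 = (-9 - 1/7)*180 = -64/7*180 = -11520/7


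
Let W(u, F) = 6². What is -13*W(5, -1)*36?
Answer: -16848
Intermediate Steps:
W(u, F) = 36
-13*W(5, -1)*36 = -13*36*36 = -468*36 = -16848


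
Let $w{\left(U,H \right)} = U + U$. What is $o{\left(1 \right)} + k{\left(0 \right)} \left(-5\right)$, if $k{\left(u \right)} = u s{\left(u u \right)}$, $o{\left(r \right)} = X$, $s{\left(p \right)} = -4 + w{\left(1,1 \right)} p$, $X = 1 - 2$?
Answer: $-1$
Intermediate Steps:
$w{\left(U,H \right)} = 2 U$
$X = -1$
$s{\left(p \right)} = -4 + 2 p$ ($s{\left(p \right)} = -4 + 2 \cdot 1 p = -4 + 2 p$)
$o{\left(r \right)} = -1$
$k{\left(u \right)} = u \left(-4 + 2 u^{2}\right)$ ($k{\left(u \right)} = u \left(-4 + 2 u u\right) = u \left(-4 + 2 u^{2}\right)$)
$o{\left(1 \right)} + k{\left(0 \right)} \left(-5\right) = -1 + 2 \cdot 0 \left(-2 + 0^{2}\right) \left(-5\right) = -1 + 2 \cdot 0 \left(-2 + 0\right) \left(-5\right) = -1 + 2 \cdot 0 \left(-2\right) \left(-5\right) = -1 + 0 \left(-5\right) = -1 + 0 = -1$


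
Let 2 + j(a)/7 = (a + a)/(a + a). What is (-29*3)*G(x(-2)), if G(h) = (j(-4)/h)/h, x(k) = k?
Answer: 609/4 ≈ 152.25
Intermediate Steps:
j(a) = -7 (j(a) = -14 + 7*((a + a)/(a + a)) = -14 + 7*((2*a)/((2*a))) = -14 + 7*((2*a)*(1/(2*a))) = -14 + 7*1 = -14 + 7 = -7)
G(h) = -7/h**2 (G(h) = (-7/h)/h = -7/h**2)
(-29*3)*G(x(-2)) = (-29*3)*(-7/(-2)**2) = -(-609)/4 = -87*(-7/4) = 609/4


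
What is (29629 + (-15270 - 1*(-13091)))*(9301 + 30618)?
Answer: 1095776550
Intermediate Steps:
(29629 + (-15270 - 1*(-13091)))*(9301 + 30618) = (29629 + (-15270 + 13091))*39919 = (29629 - 2179)*39919 = 27450*39919 = 1095776550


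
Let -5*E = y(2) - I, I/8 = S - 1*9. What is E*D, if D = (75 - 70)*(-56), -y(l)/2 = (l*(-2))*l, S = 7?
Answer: 1792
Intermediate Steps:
y(l) = 4*l**2 (y(l) = -2*l*(-2)*l = -2*(-2*l)*l = -(-4)*l**2 = 4*l**2)
I = -16 (I = 8*(7 - 1*9) = 8*(7 - 9) = 8*(-2) = -16)
E = -32/5 (E = -(4*2**2 - 1*(-16))/5 = -(4*4 + 16)/5 = -(16 + 16)/5 = -1/5*32 = -32/5 ≈ -6.4000)
D = -280 (D = 5*(-56) = -280)
E*D = -32/5*(-280) = 1792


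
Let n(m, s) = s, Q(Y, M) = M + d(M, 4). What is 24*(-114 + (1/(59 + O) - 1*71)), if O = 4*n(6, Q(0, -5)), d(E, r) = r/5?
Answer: -936720/211 ≈ -4439.4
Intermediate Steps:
d(E, r) = r/5 (d(E, r) = r*(⅕) = r/5)
Q(Y, M) = ⅘ + M (Q(Y, M) = M + (⅕)*4 = M + ⅘ = ⅘ + M)
O = -84/5 (O = 4*(⅘ - 5) = 4*(-21/5) = -84/5 ≈ -16.800)
24*(-114 + (1/(59 + O) - 1*71)) = 24*(-114 + (1/(59 - 84/5) - 1*71)) = 24*(-114 + (1/(211/5) - 71)) = 24*(-114 + (5/211 - 71)) = 24*(-114 - 14976/211) = 24*(-39030/211) = -936720/211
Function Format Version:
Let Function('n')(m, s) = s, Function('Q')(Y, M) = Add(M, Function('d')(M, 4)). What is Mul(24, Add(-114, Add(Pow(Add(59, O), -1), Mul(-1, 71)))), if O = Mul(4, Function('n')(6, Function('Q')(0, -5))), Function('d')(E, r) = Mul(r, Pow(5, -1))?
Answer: Rational(-936720, 211) ≈ -4439.4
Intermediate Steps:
Function('d')(E, r) = Mul(Rational(1, 5), r) (Function('d')(E, r) = Mul(r, Rational(1, 5)) = Mul(Rational(1, 5), r))
Function('Q')(Y, M) = Add(Rational(4, 5), M) (Function('Q')(Y, M) = Add(M, Mul(Rational(1, 5), 4)) = Add(M, Rational(4, 5)) = Add(Rational(4, 5), M))
O = Rational(-84, 5) (O = Mul(4, Add(Rational(4, 5), -5)) = Mul(4, Rational(-21, 5)) = Rational(-84, 5) ≈ -16.800)
Mul(24, Add(-114, Add(Pow(Add(59, O), -1), Mul(-1, 71)))) = Mul(24, Add(-114, Add(Pow(Add(59, Rational(-84, 5)), -1), Mul(-1, 71)))) = Mul(24, Add(-114, Add(Pow(Rational(211, 5), -1), -71))) = Mul(24, Add(-114, Add(Rational(5, 211), -71))) = Mul(24, Add(-114, Rational(-14976, 211))) = Mul(24, Rational(-39030, 211)) = Rational(-936720, 211)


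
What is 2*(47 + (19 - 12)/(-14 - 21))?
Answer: 468/5 ≈ 93.600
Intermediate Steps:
2*(47 + (19 - 12)/(-14 - 21)) = 2*(47 + 7/(-35)) = 2*(47 + 7*(-1/35)) = 2*(47 - ⅕) = 2*(234/5) = 468/5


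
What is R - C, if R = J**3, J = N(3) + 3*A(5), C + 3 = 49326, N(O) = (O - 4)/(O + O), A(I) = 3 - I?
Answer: -10704421/216 ≈ -49558.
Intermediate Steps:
N(O) = (-4 + O)/(2*O) (N(O) = (-4 + O)/((2*O)) = (-4 + O)*(1/(2*O)) = (-4 + O)/(2*O))
C = 49323 (C = -3 + 49326 = 49323)
J = -37/6 (J = (1/2)*(-4 + 3)/3 + 3*(3 - 1*5) = (1/2)*(1/3)*(-1) + 3*(3 - 5) = -1/6 + 3*(-2) = -1/6 - 6 = -37/6 ≈ -6.1667)
R = -50653/216 (R = (-37/6)**3 = -50653/216 ≈ -234.50)
R - C = -50653/216 - 1*49323 = -50653/216 - 49323 = -10704421/216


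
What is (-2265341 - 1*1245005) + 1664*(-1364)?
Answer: -5780042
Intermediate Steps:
(-2265341 - 1*1245005) + 1664*(-1364) = (-2265341 - 1245005) - 2269696 = -3510346 - 2269696 = -5780042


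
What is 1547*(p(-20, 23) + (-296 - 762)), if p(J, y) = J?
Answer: -1667666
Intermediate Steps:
1547*(p(-20, 23) + (-296 - 762)) = 1547*(-20 + (-296 - 762)) = 1547*(-20 - 1058) = 1547*(-1078) = -1667666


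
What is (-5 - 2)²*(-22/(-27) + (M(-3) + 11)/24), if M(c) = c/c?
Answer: 3479/54 ≈ 64.426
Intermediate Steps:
M(c) = 1
(-5 - 2)²*(-22/(-27) + (M(-3) + 11)/24) = (-5 - 2)²*(-22/(-27) + (1 + 11)/24) = (-7)²*(-22*(-1/27) + 12*(1/24)) = 49*(22/27 + ½) = 49*(71/54) = 3479/54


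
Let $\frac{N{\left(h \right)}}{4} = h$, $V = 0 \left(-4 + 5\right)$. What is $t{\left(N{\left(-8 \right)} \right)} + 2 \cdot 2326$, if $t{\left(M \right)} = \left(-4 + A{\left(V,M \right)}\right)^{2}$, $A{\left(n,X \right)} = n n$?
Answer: $4668$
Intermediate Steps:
$V = 0$ ($V = 0 \cdot 1 = 0$)
$N{\left(h \right)} = 4 h$
$A{\left(n,X \right)} = n^{2}$
$t{\left(M \right)} = 16$ ($t{\left(M \right)} = \left(-4 + 0^{2}\right)^{2} = \left(-4 + 0\right)^{2} = \left(-4\right)^{2} = 16$)
$t{\left(N{\left(-8 \right)} \right)} + 2 \cdot 2326 = 16 + 2 \cdot 2326 = 16 + 4652 = 4668$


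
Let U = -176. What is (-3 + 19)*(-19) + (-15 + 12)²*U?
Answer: -1888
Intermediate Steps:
(-3 + 19)*(-19) + (-15 + 12)²*U = (-3 + 19)*(-19) + (-15 + 12)²*(-176) = 16*(-19) + (-3)²*(-176) = -304 + 9*(-176) = -304 - 1584 = -1888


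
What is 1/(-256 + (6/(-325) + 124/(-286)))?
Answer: -3575/916816 ≈ -0.0038994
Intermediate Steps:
1/(-256 + (6/(-325) + 124/(-286))) = 1/(-256 + (6*(-1/325) + 124*(-1/286))) = 1/(-256 + (-6/325 - 62/143)) = 1/(-256 - 1616/3575) = 1/(-916816/3575) = -3575/916816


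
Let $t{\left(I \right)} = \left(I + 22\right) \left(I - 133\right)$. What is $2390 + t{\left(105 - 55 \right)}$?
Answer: $-3586$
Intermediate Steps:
$t{\left(I \right)} = \left(-133 + I\right) \left(22 + I\right)$ ($t{\left(I \right)} = \left(22 + I\right) \left(-133 + I\right) = \left(-133 + I\right) \left(22 + I\right)$)
$2390 + t{\left(105 - 55 \right)} = 2390 - \left(2926 - \left(105 - 55\right)^{2} + 111 \left(105 - 55\right)\right) = 2390 - \left(8476 - 2500\right) = 2390 - 5976 = -3586$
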